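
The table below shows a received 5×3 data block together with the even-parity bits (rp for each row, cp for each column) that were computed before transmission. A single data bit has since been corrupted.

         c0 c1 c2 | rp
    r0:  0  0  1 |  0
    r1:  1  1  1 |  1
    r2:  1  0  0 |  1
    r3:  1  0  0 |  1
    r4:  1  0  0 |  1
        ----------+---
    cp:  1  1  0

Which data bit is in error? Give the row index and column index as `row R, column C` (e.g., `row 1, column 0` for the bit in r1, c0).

Recompute each row's even parity and compare to rp:
  r0: data parity 1, sent rp 0 → mismatch
  r1: data parity 1, sent rp 1 → ok
  r2: data parity 1, sent rp 1 → ok
  r3: data parity 1, sent rp 1 → ok
  r4: data parity 1, sent rp 1 → ok
Recompute each column's even parity and compare to cp:
  c0: data parity 0, sent cp 1 → mismatch
  c1: data parity 1, sent cp 1 → ok
  c2: data parity 0, sent cp 0 → ok
Exactly one row (r0) and one column (c0) fail → the flipped bit is at their intersection.

row 0, column 0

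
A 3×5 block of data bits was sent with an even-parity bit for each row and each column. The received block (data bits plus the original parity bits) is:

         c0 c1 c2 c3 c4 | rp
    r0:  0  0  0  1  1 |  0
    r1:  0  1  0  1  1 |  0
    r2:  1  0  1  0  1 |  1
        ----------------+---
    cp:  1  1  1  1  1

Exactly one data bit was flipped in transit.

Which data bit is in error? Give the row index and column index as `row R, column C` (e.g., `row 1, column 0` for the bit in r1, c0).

Recompute each row's even parity and compare to rp:
  r0: data parity 0, sent rp 0 → ok
  r1: data parity 1, sent rp 0 → mismatch
  r2: data parity 1, sent rp 1 → ok
Recompute each column's even parity and compare to cp:
  c0: data parity 1, sent cp 1 → ok
  c1: data parity 1, sent cp 1 → ok
  c2: data parity 1, sent cp 1 → ok
  c3: data parity 0, sent cp 1 → mismatch
  c4: data parity 1, sent cp 1 → ok
Exactly one row (r1) and one column (c3) fail → the flipped bit is at their intersection.

row 1, column 3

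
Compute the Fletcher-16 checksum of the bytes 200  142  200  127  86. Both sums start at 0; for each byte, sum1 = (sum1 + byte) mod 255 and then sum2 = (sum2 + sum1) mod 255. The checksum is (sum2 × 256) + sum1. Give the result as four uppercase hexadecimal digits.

Running sums (mod 255):
  after byte 0 (200): sum1=200, sum2=200
  after byte 1 (142): sum1=87, sum2=32
  after byte 2 (200): sum1=32, sum2=64
  after byte 3 (127): sum1=159, sum2=223
  after byte 4 (86): sum1=245, sum2=213
Checksum = sum2·256 + sum1 = 213·256 + 245 = 54773 = 0xD5F5.

D5F5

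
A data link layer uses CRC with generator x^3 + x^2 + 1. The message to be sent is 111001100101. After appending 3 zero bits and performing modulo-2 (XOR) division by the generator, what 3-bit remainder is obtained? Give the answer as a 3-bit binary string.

Append 3 zeros: 111001100101000. Divide by 1101 (XOR where the leading bit is 1):
  pos 0: 1110 XOR 1101 = 0011
  pos 2: 1101 XOR 1101 = 0000
  pos 6: 1001 XOR 1101 = 0100
  pos 7: 1000 XOR 1101 = 0101
  pos 8: 1011 XOR 1101 = 0110
  pos 9: 1100 XOR 1101 = 0001
Remainder (last 3 bits) = 100. This is the CRC / FCS.

100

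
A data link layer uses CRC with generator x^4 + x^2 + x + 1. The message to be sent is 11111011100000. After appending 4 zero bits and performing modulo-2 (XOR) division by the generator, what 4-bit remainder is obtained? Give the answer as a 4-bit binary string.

Append 4 zeros: 111110111000000000. Divide by 10111 (XOR where the leading bit is 1):
  pos 0: 11111 XOR 10111 = 01000
  pos 1: 10000 XOR 10111 = 00111
  pos 3: 11111 XOR 10111 = 01000
  pos 4: 10001 XOR 10111 = 00110
  pos 6: 11000 XOR 10111 = 01111
  pos 7: 11110 XOR 10111 = 01001
  pos 8: 10010 XOR 10111 = 00101
  pos 10: 10100 XOR 10111 = 00011
  pos 13: 11000 XOR 10111 = 01111
Remainder (last 4 bits) = 1111. This is the CRC / FCS.

1111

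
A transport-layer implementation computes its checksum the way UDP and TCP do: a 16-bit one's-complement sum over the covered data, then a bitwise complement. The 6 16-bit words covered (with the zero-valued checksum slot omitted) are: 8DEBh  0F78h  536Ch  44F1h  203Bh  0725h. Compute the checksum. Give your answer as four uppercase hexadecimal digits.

A2DE

One's-complement addition (fold any carry out of bit 15 back into bit 0):
  0x8DEB + 0x0F78 = 0x09D63
  0x9D63 + 0x536C = 0x0F0CF
  0xF0CF + 0x44F1 = 0x135C0 → wrap carry → 0x35C1
  0x35C1 + 0x203B = 0x055FC
  0x55FC + 0x0725 = 0x05D21
One's-complement sum = 0x5D21.
Checksum = ~0x5D21 & 0xFFFF = 0xA2DE.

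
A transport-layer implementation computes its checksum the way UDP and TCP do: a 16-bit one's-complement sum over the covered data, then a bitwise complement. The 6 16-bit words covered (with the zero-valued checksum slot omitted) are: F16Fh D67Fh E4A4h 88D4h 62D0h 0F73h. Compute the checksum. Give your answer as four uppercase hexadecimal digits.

One's-complement addition (fold any carry out of bit 15 back into bit 0):
  0xF16F + 0xD67F = 0x1C7EE → wrap carry → 0xC7EF
  0xC7EF + 0xE4A4 = 0x1AC93 → wrap carry → 0xAC94
  0xAC94 + 0x88D4 = 0x13568 → wrap carry → 0x3569
  0x3569 + 0x62D0 = 0x09839
  0x9839 + 0x0F73 = 0x0A7AC
One's-complement sum = 0xA7AC.
Checksum = ~0xA7AC & 0xFFFF = 0x5853.

5853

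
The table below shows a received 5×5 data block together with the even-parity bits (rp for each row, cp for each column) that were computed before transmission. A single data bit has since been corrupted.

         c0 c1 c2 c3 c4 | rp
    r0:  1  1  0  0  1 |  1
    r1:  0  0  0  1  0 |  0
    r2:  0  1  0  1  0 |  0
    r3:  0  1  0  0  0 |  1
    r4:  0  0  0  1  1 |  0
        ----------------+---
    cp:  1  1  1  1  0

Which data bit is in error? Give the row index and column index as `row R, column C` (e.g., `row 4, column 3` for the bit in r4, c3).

Recompute each row's even parity and compare to rp:
  r0: data parity 1, sent rp 1 → ok
  r1: data parity 1, sent rp 0 → mismatch
  r2: data parity 0, sent rp 0 → ok
  r3: data parity 1, sent rp 1 → ok
  r4: data parity 0, sent rp 0 → ok
Recompute each column's even parity and compare to cp:
  c0: data parity 1, sent cp 1 → ok
  c1: data parity 1, sent cp 1 → ok
  c2: data parity 0, sent cp 1 → mismatch
  c3: data parity 1, sent cp 1 → ok
  c4: data parity 0, sent cp 0 → ok
Exactly one row (r1) and one column (c2) fail → the flipped bit is at their intersection.

row 1, column 2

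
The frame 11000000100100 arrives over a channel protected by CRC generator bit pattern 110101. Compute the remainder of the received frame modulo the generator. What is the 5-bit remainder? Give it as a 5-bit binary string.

Modulo-2 division of 11000000100100 by 110101:
  pos 0: 110000 XOR 110101 = 000101
  pos 3: 101001 XOR 110101 = 011100
  pos 4: 111000 XOR 110101 = 001101
  pos 6: 110101 XOR 110101 = 000000
Remainder = 00000 (zero — the frame passes the CRC check).

00000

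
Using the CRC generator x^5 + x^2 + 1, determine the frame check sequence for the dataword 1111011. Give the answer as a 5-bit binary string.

01110

Append 5 zeros: 111101100000. Divide by 100101 (XOR where the leading bit is 1):
  pos 0: 111101 XOR 100101 = 011000
  pos 1: 110001 XOR 100101 = 010100
  pos 2: 101000 XOR 100101 = 001101
  pos 4: 110100 XOR 100101 = 010001
  pos 5: 100010 XOR 100101 = 000111
Remainder (last 5 bits) = 01110. This is the CRC / FCS.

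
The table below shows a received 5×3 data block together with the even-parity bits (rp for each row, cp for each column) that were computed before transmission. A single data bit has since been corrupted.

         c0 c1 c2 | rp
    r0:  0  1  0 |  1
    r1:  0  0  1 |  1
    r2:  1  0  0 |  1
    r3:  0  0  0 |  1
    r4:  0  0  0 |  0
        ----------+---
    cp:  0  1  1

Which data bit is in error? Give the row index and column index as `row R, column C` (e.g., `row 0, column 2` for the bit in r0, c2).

Recompute each row's even parity and compare to rp:
  r0: data parity 1, sent rp 1 → ok
  r1: data parity 1, sent rp 1 → ok
  r2: data parity 1, sent rp 1 → ok
  r3: data parity 0, sent rp 1 → mismatch
  r4: data parity 0, sent rp 0 → ok
Recompute each column's even parity and compare to cp:
  c0: data parity 1, sent cp 0 → mismatch
  c1: data parity 1, sent cp 1 → ok
  c2: data parity 1, sent cp 1 → ok
Exactly one row (r3) and one column (c0) fail → the flipped bit is at their intersection.

row 3, column 0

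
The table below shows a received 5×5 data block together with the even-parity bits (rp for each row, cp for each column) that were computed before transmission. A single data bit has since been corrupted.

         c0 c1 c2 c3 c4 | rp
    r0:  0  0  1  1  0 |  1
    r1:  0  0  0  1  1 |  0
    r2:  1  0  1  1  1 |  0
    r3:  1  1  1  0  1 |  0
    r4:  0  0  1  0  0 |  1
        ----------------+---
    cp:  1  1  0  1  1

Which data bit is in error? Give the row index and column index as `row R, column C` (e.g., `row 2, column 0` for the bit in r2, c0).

row 0, column 0

Recompute each row's even parity and compare to rp:
  r0: data parity 0, sent rp 1 → mismatch
  r1: data parity 0, sent rp 0 → ok
  r2: data parity 0, sent rp 0 → ok
  r3: data parity 0, sent rp 0 → ok
  r4: data parity 1, sent rp 1 → ok
Recompute each column's even parity and compare to cp:
  c0: data parity 0, sent cp 1 → mismatch
  c1: data parity 1, sent cp 1 → ok
  c2: data parity 0, sent cp 0 → ok
  c3: data parity 1, sent cp 1 → ok
  c4: data parity 1, sent cp 1 → ok
Exactly one row (r0) and one column (c0) fail → the flipped bit is at their intersection.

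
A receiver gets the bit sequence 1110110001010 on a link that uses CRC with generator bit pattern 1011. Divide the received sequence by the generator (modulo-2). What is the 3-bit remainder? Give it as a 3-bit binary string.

Modulo-2 division of 1110110001010 by 1011:
  pos 0: 1110 XOR 1011 = 0101
  pos 1: 1011 XOR 1011 = 0000
  pos 5: 1000 XOR 1011 = 0011
  pos 7: 1110 XOR 1011 = 0101
  pos 8: 1011 XOR 1011 = 0000
Remainder = 000 (zero — the frame passes the CRC check).

000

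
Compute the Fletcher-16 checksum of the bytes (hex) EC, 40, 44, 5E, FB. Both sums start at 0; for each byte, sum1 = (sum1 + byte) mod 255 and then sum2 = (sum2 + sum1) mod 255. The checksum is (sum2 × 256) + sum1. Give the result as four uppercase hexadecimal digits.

Running sums (mod 255):
  after byte 0 (EC): sum1=236, sum2=236
  after byte 1 (40): sum1=45, sum2=26
  after byte 2 (44): sum1=113, sum2=139
  after byte 3 (5E): sum1=207, sum2=91
  after byte 4 (FB): sum1=203, sum2=39
Checksum = sum2·256 + sum1 = 39·256 + 203 = 10187 = 0x27CB.

27CB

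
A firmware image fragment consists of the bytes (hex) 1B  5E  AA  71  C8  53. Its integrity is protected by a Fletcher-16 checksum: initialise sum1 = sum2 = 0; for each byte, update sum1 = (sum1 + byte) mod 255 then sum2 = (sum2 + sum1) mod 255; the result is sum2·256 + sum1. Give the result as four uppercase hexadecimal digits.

Running sums (mod 255):
  after byte 0 (1B): sum1=27, sum2=27
  after byte 1 (5E): sum1=121, sum2=148
  after byte 2 (AA): sum1=36, sum2=184
  after byte 3 (71): sum1=149, sum2=78
  after byte 4 (C8): sum1=94, sum2=172
  after byte 5 (53): sum1=177, sum2=94
Checksum = sum2·256 + sum1 = 94·256 + 177 = 24241 = 0x5EB1.

5EB1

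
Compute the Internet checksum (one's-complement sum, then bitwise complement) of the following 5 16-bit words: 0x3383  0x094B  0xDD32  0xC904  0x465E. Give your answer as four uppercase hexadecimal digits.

One's-complement addition (fold any carry out of bit 15 back into bit 0):
  0x3383 + 0x094B = 0x03CCE
  0x3CCE + 0xDD32 = 0x11A00 → wrap carry → 0x1A01
  0x1A01 + 0xC904 = 0x0E305
  0xE305 + 0x465E = 0x12963 → wrap carry → 0x2964
One's-complement sum = 0x2964.
Checksum = ~0x2964 & 0xFFFF = 0xD69B.

D69B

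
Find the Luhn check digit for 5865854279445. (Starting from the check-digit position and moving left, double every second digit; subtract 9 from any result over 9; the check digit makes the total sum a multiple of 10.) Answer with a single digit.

4

Partial digits right→left: 5 4 4 9 7 2 4 5 8 5 6 8 5
Double every second digit counting from the check-digit position (so the 1st, 3rd, 5th, ... of the partial from the right).
  doubled (with −9 where >9): 1 8 5 8 7 3 1 → sum 33
  kept as-is: 4 9 2 5 5 8 → sum 33
Total = 33 + 33 = 66.
Check digit = (10 − (66 mod 10)) mod 10 = 4.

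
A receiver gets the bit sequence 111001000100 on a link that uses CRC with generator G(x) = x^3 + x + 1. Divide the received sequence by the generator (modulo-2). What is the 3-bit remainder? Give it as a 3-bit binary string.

Modulo-2 division of 111001000100 by 1011:
  pos 0: 1110 XOR 1011 = 0101
  pos 1: 1010 XOR 1011 = 0001
  pos 4: 1100 XOR 1011 = 0111
  pos 5: 1110 XOR 1011 = 0101
  pos 6: 1011 XOR 1011 = 0000
Remainder = 000 (zero — the frame passes the CRC check).

000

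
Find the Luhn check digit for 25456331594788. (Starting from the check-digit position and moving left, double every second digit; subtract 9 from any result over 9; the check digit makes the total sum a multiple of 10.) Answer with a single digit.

Partial digits right→left: 8 8 7 4 9 5 1 3 3 6 5 4 5 2
Double every second digit counting from the check-digit position (so the 1st, 3rd, 5th, ... of the partial from the right).
  doubled (with −9 where >9): 7 5 9 2 6 1 1 → sum 31
  kept as-is: 8 4 5 3 6 4 2 → sum 32
Total = 31 + 32 = 63.
Check digit = (10 − (63 mod 10)) mod 10 = 7.

7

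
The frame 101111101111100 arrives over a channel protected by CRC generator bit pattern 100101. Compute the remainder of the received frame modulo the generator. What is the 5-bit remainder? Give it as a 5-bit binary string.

00001

Modulo-2 division of 101111101111100 by 100101:
  pos 0: 101111 XOR 100101 = 001010
  pos 2: 101010 XOR 100101 = 001111
  pos 4: 111111 XOR 100101 = 011010
  pos 5: 110101 XOR 100101 = 010000
  pos 6: 100001 XOR 100101 = 000100
  pos 9: 100100 XOR 100101 = 000001
Remainder = 00001 (nonzero — an error is detected).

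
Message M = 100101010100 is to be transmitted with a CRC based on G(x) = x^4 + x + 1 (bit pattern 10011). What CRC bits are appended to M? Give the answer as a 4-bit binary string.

0000

Append 4 zeros: 1001010101000000. Divide by 10011 (XOR where the leading bit is 1):
  pos 0: 10010 XOR 10011 = 00001
  pos 4: 11010 XOR 10011 = 01001
  pos 5: 10011 XOR 10011 = 00000
Remainder (last 4 bits) = 0000. This is the CRC / FCS.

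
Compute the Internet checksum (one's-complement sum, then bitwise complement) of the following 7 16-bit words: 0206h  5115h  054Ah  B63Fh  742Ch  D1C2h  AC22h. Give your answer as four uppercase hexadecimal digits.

One's-complement addition (fold any carry out of bit 15 back into bit 0):
  0x0206 + 0x5115 = 0x0531B
  0x531B + 0x054A = 0x05865
  0x5865 + 0xB63F = 0x10EA4 → wrap carry → 0x0EA5
  0x0EA5 + 0x742C = 0x082D1
  0x82D1 + 0xD1C2 = 0x15493 → wrap carry → 0x5494
  0x5494 + 0xAC22 = 0x100B6 → wrap carry → 0x00B7
One's-complement sum = 0x00B7.
Checksum = ~0x00B7 & 0xFFFF = 0xFF48.

FF48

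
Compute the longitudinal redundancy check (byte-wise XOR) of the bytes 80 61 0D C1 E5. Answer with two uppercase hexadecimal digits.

XOR the bytes together:
  start with 0x80
  0x80 ⊕ 0x61 = 0xE1
  0xE1 ⊕ 0x0D = 0xEC
  0xEC ⊕ 0xC1 = 0x2D
  0x2D ⊕ 0xE5 = 0xC8

C8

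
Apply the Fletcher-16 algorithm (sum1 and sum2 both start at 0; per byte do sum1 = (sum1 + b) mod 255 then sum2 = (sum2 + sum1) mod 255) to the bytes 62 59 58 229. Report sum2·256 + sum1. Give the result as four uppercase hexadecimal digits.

Running sums (mod 255):
  after byte 0 (62): sum1=62, sum2=62
  after byte 1 (59): sum1=121, sum2=183
  after byte 2 (58): sum1=179, sum2=107
  after byte 3 (229): sum1=153, sum2=5
Checksum = sum2·256 + sum1 = 5·256 + 153 = 1433 = 0x0599.

0599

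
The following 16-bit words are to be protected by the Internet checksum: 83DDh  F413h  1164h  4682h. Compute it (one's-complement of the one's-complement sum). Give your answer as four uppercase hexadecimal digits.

One's-complement addition (fold any carry out of bit 15 back into bit 0):
  0x83DD + 0xF413 = 0x177F0 → wrap carry → 0x77F1
  0x77F1 + 0x1164 = 0x08955
  0x8955 + 0x4682 = 0x0CFD7
One's-complement sum = 0xCFD7.
Checksum = ~0xCFD7 & 0xFFFF = 0x3028.

3028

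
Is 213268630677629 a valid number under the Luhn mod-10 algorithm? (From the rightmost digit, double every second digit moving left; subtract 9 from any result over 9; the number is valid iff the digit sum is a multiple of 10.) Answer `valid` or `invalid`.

valid

From the right, keep odd positions and double even positions (subtract 9 from any doubled value over 9):
  doubled (positions 2,4,...): 4 5 3 6 7 4 2 → sum 31
  kept (positions 1,3,...): 9 6 7 0 6 6 3 2 → sum 39
Total = 70.
70 mod 10 = 0, so the number is valid.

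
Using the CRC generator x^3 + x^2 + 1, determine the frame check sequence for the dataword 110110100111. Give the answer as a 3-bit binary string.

110

Append 3 zeros: 110110100111000. Divide by 1101 (XOR where the leading bit is 1):
  pos 0: 1101 XOR 1101 = 0000
  pos 4: 1010 XOR 1101 = 0111
  pos 5: 1110 XOR 1101 = 0011
  pos 7: 1111 XOR 1101 = 0010
  pos 9: 1010 XOR 1101 = 0111
  pos 10: 1110 XOR 1101 = 0011
Remainder (last 3 bits) = 110. This is the CRC / FCS.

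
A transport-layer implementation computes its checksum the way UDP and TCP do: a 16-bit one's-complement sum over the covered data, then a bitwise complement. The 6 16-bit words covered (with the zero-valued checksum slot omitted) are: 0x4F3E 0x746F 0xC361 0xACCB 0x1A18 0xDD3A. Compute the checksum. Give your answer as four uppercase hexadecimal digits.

D4D1

One's-complement addition (fold any carry out of bit 15 back into bit 0):
  0x4F3E + 0x746F = 0x0C3AD
  0xC3AD + 0xC361 = 0x1870E → wrap carry → 0x870F
  0x870F + 0xACCB = 0x133DA → wrap carry → 0x33DB
  0x33DB + 0x1A18 = 0x04DF3
  0x4DF3 + 0xDD3A = 0x12B2D → wrap carry → 0x2B2E
One's-complement sum = 0x2B2E.
Checksum = ~0x2B2E & 0xFFFF = 0xD4D1.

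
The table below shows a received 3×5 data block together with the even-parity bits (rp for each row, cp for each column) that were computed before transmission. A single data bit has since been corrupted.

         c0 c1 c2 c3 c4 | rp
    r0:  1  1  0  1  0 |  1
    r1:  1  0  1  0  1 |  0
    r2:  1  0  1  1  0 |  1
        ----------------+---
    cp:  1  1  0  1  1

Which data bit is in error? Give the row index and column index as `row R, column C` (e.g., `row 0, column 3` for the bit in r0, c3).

Recompute each row's even parity and compare to rp:
  r0: data parity 1, sent rp 1 → ok
  r1: data parity 1, sent rp 0 → mismatch
  r2: data parity 1, sent rp 1 → ok
Recompute each column's even parity and compare to cp:
  c0: data parity 1, sent cp 1 → ok
  c1: data parity 1, sent cp 1 → ok
  c2: data parity 0, sent cp 0 → ok
  c3: data parity 0, sent cp 1 → mismatch
  c4: data parity 1, sent cp 1 → ok
Exactly one row (r1) and one column (c3) fail → the flipped bit is at their intersection.

row 1, column 3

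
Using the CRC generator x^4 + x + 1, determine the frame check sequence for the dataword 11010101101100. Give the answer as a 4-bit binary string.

1010

Append 4 zeros: 110101011011000000. Divide by 10011 (XOR where the leading bit is 1):
  pos 0: 11010 XOR 10011 = 01001
  pos 1: 10011 XOR 10011 = 00000
  pos 7: 11011 XOR 10011 = 01000
  pos 8: 10000 XOR 10011 = 00011
  pos 11: 11000 XOR 10011 = 01011
  pos 12: 10110 XOR 10011 = 00101
Remainder (last 4 bits) = 1010. This is the CRC / FCS.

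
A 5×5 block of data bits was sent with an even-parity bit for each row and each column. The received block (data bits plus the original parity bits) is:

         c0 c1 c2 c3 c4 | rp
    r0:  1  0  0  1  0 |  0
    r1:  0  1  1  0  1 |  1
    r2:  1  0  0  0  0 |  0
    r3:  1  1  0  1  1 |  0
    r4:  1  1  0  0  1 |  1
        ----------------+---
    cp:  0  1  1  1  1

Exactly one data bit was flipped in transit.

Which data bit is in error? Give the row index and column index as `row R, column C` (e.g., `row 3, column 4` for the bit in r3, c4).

Recompute each row's even parity and compare to rp:
  r0: data parity 0, sent rp 0 → ok
  r1: data parity 1, sent rp 1 → ok
  r2: data parity 1, sent rp 0 → mismatch
  r3: data parity 0, sent rp 0 → ok
  r4: data parity 1, sent rp 1 → ok
Recompute each column's even parity and compare to cp:
  c0: data parity 0, sent cp 0 → ok
  c1: data parity 1, sent cp 1 → ok
  c2: data parity 1, sent cp 1 → ok
  c3: data parity 0, sent cp 1 → mismatch
  c4: data parity 1, sent cp 1 → ok
Exactly one row (r2) and one column (c3) fail → the flipped bit is at their intersection.

row 2, column 3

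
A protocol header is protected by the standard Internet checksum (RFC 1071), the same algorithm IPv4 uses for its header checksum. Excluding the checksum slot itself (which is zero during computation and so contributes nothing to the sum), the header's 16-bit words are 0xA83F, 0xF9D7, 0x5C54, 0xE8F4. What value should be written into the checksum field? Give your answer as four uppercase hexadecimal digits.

189F

One's-complement addition (fold any carry out of bit 15 back into bit 0):
  0xA83F + 0xF9D7 = 0x1A216 → wrap carry → 0xA217
  0xA217 + 0x5C54 = 0x0FE6B
  0xFE6B + 0xE8F4 = 0x1E75F → wrap carry → 0xE760
One's-complement sum = 0xE760.
Checksum = ~0xE760 & 0xFFFF = 0x189F.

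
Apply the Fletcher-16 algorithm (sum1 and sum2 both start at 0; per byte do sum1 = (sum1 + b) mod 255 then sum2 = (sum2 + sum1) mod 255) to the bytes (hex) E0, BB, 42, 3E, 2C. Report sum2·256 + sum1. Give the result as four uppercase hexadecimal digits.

C249

Running sums (mod 255):
  after byte 0 (E0): sum1=224, sum2=224
  after byte 1 (BB): sum1=156, sum2=125
  after byte 2 (42): sum1=222, sum2=92
  after byte 3 (3E): sum1=29, sum2=121
  after byte 4 (2C): sum1=73, sum2=194
Checksum = sum2·256 + sum1 = 194·256 + 73 = 49737 = 0xC249.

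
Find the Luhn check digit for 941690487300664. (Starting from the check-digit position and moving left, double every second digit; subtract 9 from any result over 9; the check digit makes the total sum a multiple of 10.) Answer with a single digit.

Partial digits right→left: 4 6 6 0 0 3 7 8 4 0 9 6 1 4 9
Double every second digit counting from the check-digit position (so the 1st, 3rd, 5th, ... of the partial from the right).
  doubled (with −9 where >9): 8 3 0 5 8 9 2 9 → sum 44
  kept as-is: 6 0 3 8 0 6 4 → sum 27
Total = 44 + 27 = 71.
Check digit = (10 − (71 mod 10)) mod 10 = 9.

9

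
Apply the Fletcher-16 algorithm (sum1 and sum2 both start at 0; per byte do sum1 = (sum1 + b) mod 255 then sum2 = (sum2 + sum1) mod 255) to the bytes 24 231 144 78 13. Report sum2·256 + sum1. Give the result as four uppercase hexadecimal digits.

Running sums (mod 255):
  after byte 0 (24): sum1=24, sum2=24
  after byte 1 (231): sum1=0, sum2=24
  after byte 2 (144): sum1=144, sum2=168
  after byte 3 (78): sum1=222, sum2=135
  after byte 4 (13): sum1=235, sum2=115
Checksum = sum2·256 + sum1 = 115·256 + 235 = 29675 = 0x73EB.

73EB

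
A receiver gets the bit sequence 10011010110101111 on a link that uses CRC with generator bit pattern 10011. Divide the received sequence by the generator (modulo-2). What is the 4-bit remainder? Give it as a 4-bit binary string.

Modulo-2 division of 10011010110101111 by 10011:
  pos 0: 10011 XOR 10011 = 00000
  pos 6: 10110 XOR 10011 = 00101
  pos 8: 10110 XOR 10011 = 00101
  pos 10: 10111 XOR 10011 = 00100
  pos 12: 10011 XOR 10011 = 00000
Remainder = 0000 (zero — the frame passes the CRC check).

0000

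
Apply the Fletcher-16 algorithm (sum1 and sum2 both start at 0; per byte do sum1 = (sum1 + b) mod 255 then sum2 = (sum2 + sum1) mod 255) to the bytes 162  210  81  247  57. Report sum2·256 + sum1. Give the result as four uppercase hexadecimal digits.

Running sums (mod 255):
  after byte 0 (162): sum1=162, sum2=162
  after byte 1 (210): sum1=117, sum2=24
  after byte 2 (81): sum1=198, sum2=222
  after byte 3 (247): sum1=190, sum2=157
  after byte 4 (57): sum1=247, sum2=149
Checksum = sum2·256 + sum1 = 149·256 + 247 = 38391 = 0x95F7.

95F7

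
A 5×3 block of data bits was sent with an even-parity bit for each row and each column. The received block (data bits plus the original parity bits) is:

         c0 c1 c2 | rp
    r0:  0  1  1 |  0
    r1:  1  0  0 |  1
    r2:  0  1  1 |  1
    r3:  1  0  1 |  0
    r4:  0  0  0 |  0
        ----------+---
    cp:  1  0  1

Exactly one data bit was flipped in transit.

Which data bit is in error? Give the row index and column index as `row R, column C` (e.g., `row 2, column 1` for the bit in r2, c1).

Recompute each row's even parity and compare to rp:
  r0: data parity 0, sent rp 0 → ok
  r1: data parity 1, sent rp 1 → ok
  r2: data parity 0, sent rp 1 → mismatch
  r3: data parity 0, sent rp 0 → ok
  r4: data parity 0, sent rp 0 → ok
Recompute each column's even parity and compare to cp:
  c0: data parity 0, sent cp 1 → mismatch
  c1: data parity 0, sent cp 0 → ok
  c2: data parity 1, sent cp 1 → ok
Exactly one row (r2) and one column (c0) fail → the flipped bit is at their intersection.

row 2, column 0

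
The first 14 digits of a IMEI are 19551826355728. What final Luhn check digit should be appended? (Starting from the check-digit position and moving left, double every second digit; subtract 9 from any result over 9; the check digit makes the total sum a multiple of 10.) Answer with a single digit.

8

Partial digits right→left: 8 2 7 5 5 3 6 2 8 1 5 5 9 1
Double every second digit counting from the check-digit position (so the 1st, 3rd, 5th, ... of the partial from the right).
  doubled (with −9 where >9): 7 5 1 3 7 1 9 → sum 33
  kept as-is: 2 5 3 2 1 5 1 → sum 19
Total = 33 + 19 = 52.
Check digit = (10 − (52 mod 10)) mod 10 = 8.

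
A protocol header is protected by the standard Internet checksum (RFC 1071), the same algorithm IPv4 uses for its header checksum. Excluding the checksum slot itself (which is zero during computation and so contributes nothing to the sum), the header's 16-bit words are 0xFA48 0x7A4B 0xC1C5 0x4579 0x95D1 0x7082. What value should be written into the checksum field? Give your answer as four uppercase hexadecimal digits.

7DD8

One's-complement addition (fold any carry out of bit 15 back into bit 0):
  0xFA48 + 0x7A4B = 0x17493 → wrap carry → 0x7494
  0x7494 + 0xC1C5 = 0x13659 → wrap carry → 0x365A
  0x365A + 0x4579 = 0x07BD3
  0x7BD3 + 0x95D1 = 0x111A4 → wrap carry → 0x11A5
  0x11A5 + 0x7082 = 0x08227
One's-complement sum = 0x8227.
Checksum = ~0x8227 & 0xFFFF = 0x7DD8.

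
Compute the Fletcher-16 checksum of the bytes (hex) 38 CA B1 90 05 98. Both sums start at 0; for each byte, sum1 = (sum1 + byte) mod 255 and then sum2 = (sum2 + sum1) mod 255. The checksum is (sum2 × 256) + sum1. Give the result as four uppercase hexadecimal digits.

62E2

Running sums (mod 255):
  after byte 0 (38): sum1=56, sum2=56
  after byte 1 (CA): sum1=3, sum2=59
  after byte 2 (B1): sum1=180, sum2=239
  after byte 3 (90): sum1=69, sum2=53
  after byte 4 (05): sum1=74, sum2=127
  after byte 5 (98): sum1=226, sum2=98
Checksum = sum2·256 + sum1 = 98·256 + 226 = 25314 = 0x62E2.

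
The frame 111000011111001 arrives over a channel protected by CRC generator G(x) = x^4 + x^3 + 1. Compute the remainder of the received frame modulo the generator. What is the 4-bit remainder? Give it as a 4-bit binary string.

Modulo-2 division of 111000011111001 by 11001:
  pos 0: 11100 XOR 11001 = 00101
  pos 2: 10100 XOR 11001 = 01101
  pos 3: 11011 XOR 11001 = 00010
  pos 6: 10111 XOR 11001 = 01110
  pos 7: 11101 XOR 11001 = 00100
  pos 9: 10000 XOR 11001 = 01001
  pos 10: 10011 XOR 11001 = 01010
Remainder = 1010 (nonzero — an error is detected).

1010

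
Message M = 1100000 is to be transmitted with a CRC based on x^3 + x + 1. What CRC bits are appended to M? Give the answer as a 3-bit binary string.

Append 3 zeros: 1100000000. Divide by 1011 (XOR where the leading bit is 1):
  pos 0: 1100 XOR 1011 = 0111
  pos 1: 1110 XOR 1011 = 0101
  pos 2: 1010 XOR 1011 = 0001
  pos 5: 1000 XOR 1011 = 0011
Remainder (last 3 bits) = 110. This is the CRC / FCS.

110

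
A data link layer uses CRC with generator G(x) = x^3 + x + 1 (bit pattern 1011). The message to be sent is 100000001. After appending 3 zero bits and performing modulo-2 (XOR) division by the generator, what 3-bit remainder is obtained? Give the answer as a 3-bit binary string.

101

Append 3 zeros: 100000001000. Divide by 1011 (XOR where the leading bit is 1):
  pos 0: 1000 XOR 1011 = 0011
  pos 2: 1100 XOR 1011 = 0111
  pos 3: 1110 XOR 1011 = 0101
  pos 4: 1010 XOR 1011 = 0001
  pos 7: 1100 XOR 1011 = 0111
  pos 8: 1110 XOR 1011 = 0101
Remainder (last 3 bits) = 101. This is the CRC / FCS.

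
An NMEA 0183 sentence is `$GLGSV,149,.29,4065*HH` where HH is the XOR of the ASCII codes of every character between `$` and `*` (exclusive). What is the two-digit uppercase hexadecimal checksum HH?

XOR the ASCII codes of the payload characters:
  'G' = 0x47 → acc = 0x47
  'L' = 0x4C → acc = 0x0B
  'G' = 0x47 → acc = 0x4C
  'S' = 0x53 → acc = 0x1F
  'V' = 0x56 → acc = 0x49
  ',' = 0x2C → acc = 0x65
  '1' = 0x31 → acc = 0x54
  '4' = 0x34 → acc = 0x60
  '9' = 0x39 → acc = 0x59
  ',' = 0x2C → acc = 0x75
  '.' = 0x2E → acc = 0x5B
  '2' = 0x32 → acc = 0x69
  '9' = 0x39 → acc = 0x50
  ',' = 0x2C → acc = 0x7C
  '4' = 0x34 → acc = 0x48
  '0' = 0x30 → acc = 0x78
  '6' = 0x36 → acc = 0x4E
  '5' = 0x35 → acc = 0x7B
Checksum = 0x7B.

7B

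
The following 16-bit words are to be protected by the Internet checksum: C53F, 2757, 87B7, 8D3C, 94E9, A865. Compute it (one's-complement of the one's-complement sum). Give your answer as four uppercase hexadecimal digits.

One's-complement addition (fold any carry out of bit 15 back into bit 0):
  0xC53F + 0x2757 = 0x0EC96
  0xEC96 + 0x87B7 = 0x1744D → wrap carry → 0x744E
  0x744E + 0x8D3C = 0x1018A → wrap carry → 0x018B
  0x018B + 0x94E9 = 0x09674
  0x9674 + 0xA865 = 0x13ED9 → wrap carry → 0x3EDA
One's-complement sum = 0x3EDA.
Checksum = ~0x3EDA & 0xFFFF = 0xC125.

C125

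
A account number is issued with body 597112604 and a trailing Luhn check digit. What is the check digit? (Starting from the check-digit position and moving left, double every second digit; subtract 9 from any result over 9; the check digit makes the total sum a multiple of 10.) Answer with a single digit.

Partial digits right→left: 4 0 6 2 1 1 7 9 5
Double every second digit counting from the check-digit position (so the 1st, 3rd, 5th, ... of the partial from the right).
  doubled (with −9 where >9): 8 3 2 5 1 → sum 19
  kept as-is: 0 2 1 9 → sum 12
Total = 19 + 12 = 31.
Check digit = (10 − (31 mod 10)) mod 10 = 9.

9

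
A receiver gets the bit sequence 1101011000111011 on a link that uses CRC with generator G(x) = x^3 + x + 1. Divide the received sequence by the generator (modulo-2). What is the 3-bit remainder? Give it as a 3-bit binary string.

Modulo-2 division of 1101011000111011 by 1011:
  pos 0: 1101 XOR 1011 = 0110
  pos 1: 1100 XOR 1011 = 0111
  pos 2: 1111 XOR 1011 = 0100
  pos 3: 1001 XOR 1011 = 0010
  pos 5: 1000 XOR 1011 = 0011
  pos 7: 1101 XOR 1011 = 0110
  pos 8: 1101 XOR 1011 = 0110
  pos 9: 1101 XOR 1011 = 0110
  pos 10: 1100 XOR 1011 = 0111
  pos 11: 1111 XOR 1011 = 0100
  pos 12: 1001 XOR 1011 = 0010
Remainder = 010 (nonzero — an error is detected).

010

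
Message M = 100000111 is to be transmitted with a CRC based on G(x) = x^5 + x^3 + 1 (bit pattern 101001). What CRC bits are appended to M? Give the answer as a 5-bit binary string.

00011

Append 5 zeros: 10000011100000. Divide by 101001 (XOR where the leading bit is 1):
  pos 0: 100000 XOR 101001 = 001001
  pos 2: 100111 XOR 101001 = 001110
  pos 4: 111010 XOR 101001 = 010011
  pos 5: 100110 XOR 101001 = 001111
  pos 7: 111100 XOR 101001 = 010101
  pos 8: 101010 XOR 101001 = 000011
Remainder (last 5 bits) = 00011. This is the CRC / FCS.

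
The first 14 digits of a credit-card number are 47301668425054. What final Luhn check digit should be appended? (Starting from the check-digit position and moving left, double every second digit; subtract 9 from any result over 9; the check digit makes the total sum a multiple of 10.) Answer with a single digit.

5

Partial digits right→left: 4 5 0 5 2 4 8 6 6 1 0 3 7 4
Double every second digit counting from the check-digit position (so the 1st, 3rd, 5th, ... of the partial from the right).
  doubled (with −9 where >9): 8 0 4 7 3 0 5 → sum 27
  kept as-is: 5 5 4 6 1 3 4 → sum 28
Total = 27 + 28 = 55.
Check digit = (10 − (55 mod 10)) mod 10 = 5.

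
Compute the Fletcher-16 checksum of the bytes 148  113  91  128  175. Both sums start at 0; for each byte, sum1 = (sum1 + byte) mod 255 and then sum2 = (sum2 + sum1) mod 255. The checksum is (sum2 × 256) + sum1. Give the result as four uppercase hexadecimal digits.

6F91

Running sums (mod 255):
  after byte 0 (148): sum1=148, sum2=148
  after byte 1 (113): sum1=6, sum2=154
  after byte 2 (91): sum1=97, sum2=251
  after byte 3 (128): sum1=225, sum2=221
  after byte 4 (175): sum1=145, sum2=111
Checksum = sum2·256 + sum1 = 111·256 + 145 = 28561 = 0x6F91.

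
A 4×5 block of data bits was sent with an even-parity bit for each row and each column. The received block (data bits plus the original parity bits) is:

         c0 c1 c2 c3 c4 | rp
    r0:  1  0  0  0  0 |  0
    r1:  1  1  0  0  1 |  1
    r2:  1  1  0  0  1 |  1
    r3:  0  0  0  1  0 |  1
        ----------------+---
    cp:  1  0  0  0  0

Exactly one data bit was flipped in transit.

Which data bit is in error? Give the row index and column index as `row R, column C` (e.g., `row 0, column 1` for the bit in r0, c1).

row 0, column 3

Recompute each row's even parity and compare to rp:
  r0: data parity 1, sent rp 0 → mismatch
  r1: data parity 1, sent rp 1 → ok
  r2: data parity 1, sent rp 1 → ok
  r3: data parity 1, sent rp 1 → ok
Recompute each column's even parity and compare to cp:
  c0: data parity 1, sent cp 1 → ok
  c1: data parity 0, sent cp 0 → ok
  c2: data parity 0, sent cp 0 → ok
  c3: data parity 1, sent cp 0 → mismatch
  c4: data parity 0, sent cp 0 → ok
Exactly one row (r0) and one column (c3) fail → the flipped bit is at their intersection.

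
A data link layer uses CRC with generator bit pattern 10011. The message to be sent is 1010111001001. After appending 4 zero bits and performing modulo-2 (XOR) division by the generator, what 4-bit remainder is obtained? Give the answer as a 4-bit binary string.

Append 4 zeros: 10101110010010000. Divide by 10011 (XOR where the leading bit is 1):
  pos 0: 10101 XOR 10011 = 00110
  pos 2: 11011 XOR 10011 = 01000
  pos 3: 10000 XOR 10011 = 00011
  pos 6: 11010 XOR 10011 = 01001
  pos 7: 10010 XOR 10011 = 00001
  pos 11: 11000 XOR 10011 = 01011
  pos 12: 10110 XOR 10011 = 00101
Remainder (last 4 bits) = 0101. This is the CRC / FCS.

0101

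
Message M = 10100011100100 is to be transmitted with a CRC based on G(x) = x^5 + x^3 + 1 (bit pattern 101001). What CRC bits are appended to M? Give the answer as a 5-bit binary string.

11010

Append 5 zeros: 1010001110010000000. Divide by 101001 (XOR where the leading bit is 1):
  pos 0: 101000 XOR 101001 = 000001
  pos 5: 111100 XOR 101001 = 010101
  pos 6: 101011 XOR 101001 = 000010
  pos 10: 100000 XOR 101001 = 001001
  pos 12: 100100 XOR 101001 = 001101
Remainder (last 5 bits) = 11010. This is the CRC / FCS.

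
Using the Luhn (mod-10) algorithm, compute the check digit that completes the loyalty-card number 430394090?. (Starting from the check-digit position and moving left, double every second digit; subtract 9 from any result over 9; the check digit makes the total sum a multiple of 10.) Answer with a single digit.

4

Partial digits right→left: 0 9 0 4 9 3 0 3 4
Double every second digit counting from the check-digit position (so the 1st, 3rd, 5th, ... of the partial from the right).
  doubled (with −9 where >9): 0 0 9 0 8 → sum 17
  kept as-is: 9 4 3 3 → sum 19
Total = 17 + 19 = 36.
Check digit = (10 − (36 mod 10)) mod 10 = 4.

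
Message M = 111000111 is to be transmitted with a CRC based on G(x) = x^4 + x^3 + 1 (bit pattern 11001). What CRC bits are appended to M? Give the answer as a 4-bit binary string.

1001

Append 4 zeros: 1110001110000. Divide by 11001 (XOR where the leading bit is 1):
  pos 0: 11100 XOR 11001 = 00101
  pos 2: 10101 XOR 11001 = 01100
  pos 3: 11001 XOR 11001 = 00000
  pos 8: 10000 XOR 11001 = 01001
Remainder (last 4 bits) = 1001. This is the CRC / FCS.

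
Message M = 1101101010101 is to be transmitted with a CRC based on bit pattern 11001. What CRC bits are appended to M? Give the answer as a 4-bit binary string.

0100

Append 4 zeros: 11011010101010000. Divide by 11001 (XOR where the leading bit is 1):
  pos 0: 11011 XOR 11001 = 00010
  pos 3: 10010 XOR 11001 = 01011
  pos 4: 10111 XOR 11001 = 01110
  pos 5: 11100 XOR 11001 = 00101
  pos 7: 10110 XOR 11001 = 01111
  pos 8: 11111 XOR 11001 = 00110
  pos 10: 11000 XOR 11001 = 00001
Remainder (last 4 bits) = 0100. This is the CRC / FCS.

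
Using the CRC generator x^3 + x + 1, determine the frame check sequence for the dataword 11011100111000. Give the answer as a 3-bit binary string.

100

Append 3 zeros: 11011100111000000. Divide by 1011 (XOR where the leading bit is 1):
  pos 0: 1101 XOR 1011 = 0110
  pos 1: 1101 XOR 1011 = 0110
  pos 2: 1101 XOR 1011 = 0110
  pos 3: 1100 XOR 1011 = 0111
  pos 4: 1110 XOR 1011 = 0101
  pos 5: 1011 XOR 1011 = 0000
  pos 9: 1100 XOR 1011 = 0111
  pos 10: 1110 XOR 1011 = 0101
  pos 11: 1010 XOR 1011 = 0001
Remainder (last 3 bits) = 100. This is the CRC / FCS.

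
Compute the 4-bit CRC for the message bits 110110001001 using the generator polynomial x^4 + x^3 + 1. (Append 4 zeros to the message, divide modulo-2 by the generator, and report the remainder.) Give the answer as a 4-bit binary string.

Append 4 zeros: 1101100010010000. Divide by 11001 (XOR where the leading bit is 1):
  pos 0: 11011 XOR 11001 = 00010
  pos 3: 10000 XOR 11001 = 01001
  pos 4: 10011 XOR 11001 = 01010
  pos 5: 10100 XOR 11001 = 01101
  pos 6: 11010 XOR 11001 = 00011
  pos 9: 11100 XOR 11001 = 00101
  pos 11: 10100 XOR 11001 = 01101
Remainder (last 4 bits) = 1101. This is the CRC / FCS.

1101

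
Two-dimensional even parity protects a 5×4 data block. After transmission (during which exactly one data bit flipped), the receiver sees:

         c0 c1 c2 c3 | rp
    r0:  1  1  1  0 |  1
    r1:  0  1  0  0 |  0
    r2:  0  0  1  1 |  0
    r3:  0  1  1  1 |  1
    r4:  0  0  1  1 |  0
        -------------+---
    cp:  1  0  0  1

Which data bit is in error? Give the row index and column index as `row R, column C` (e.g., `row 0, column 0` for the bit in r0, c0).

Recompute each row's even parity and compare to rp:
  r0: data parity 1, sent rp 1 → ok
  r1: data parity 1, sent rp 0 → mismatch
  r2: data parity 0, sent rp 0 → ok
  r3: data parity 1, sent rp 1 → ok
  r4: data parity 0, sent rp 0 → ok
Recompute each column's even parity and compare to cp:
  c0: data parity 1, sent cp 1 → ok
  c1: data parity 1, sent cp 0 → mismatch
  c2: data parity 0, sent cp 0 → ok
  c3: data parity 1, sent cp 1 → ok
Exactly one row (r1) and one column (c1) fail → the flipped bit is at their intersection.

row 1, column 1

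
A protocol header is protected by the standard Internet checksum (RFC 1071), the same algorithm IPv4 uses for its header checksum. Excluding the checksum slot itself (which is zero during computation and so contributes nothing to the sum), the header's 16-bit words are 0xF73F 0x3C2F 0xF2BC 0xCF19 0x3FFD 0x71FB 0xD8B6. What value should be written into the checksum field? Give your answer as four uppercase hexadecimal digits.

800A

One's-complement addition (fold any carry out of bit 15 back into bit 0):
  0xF73F + 0x3C2F = 0x1336E → wrap carry → 0x336F
  0x336F + 0xF2BC = 0x1262B → wrap carry → 0x262C
  0x262C + 0xCF19 = 0x0F545
  0xF545 + 0x3FFD = 0x13542 → wrap carry → 0x3543
  0x3543 + 0x71FB = 0x0A73E
  0xA73E + 0xD8B6 = 0x17FF4 → wrap carry → 0x7FF5
One's-complement sum = 0x7FF5.
Checksum = ~0x7FF5 & 0xFFFF = 0x800A.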